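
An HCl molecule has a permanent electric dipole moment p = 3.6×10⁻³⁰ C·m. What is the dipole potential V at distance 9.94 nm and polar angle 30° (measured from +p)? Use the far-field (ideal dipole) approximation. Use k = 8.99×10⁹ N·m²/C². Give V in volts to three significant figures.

The dipole potential is V = kp cosθ / r².
V = (8.99×10⁹)(3.60×10⁻³⁰)·cos30° / (9.94×10⁻⁹)² = 2.837×10⁻⁴ V.

V ≈ 2.84×10⁻⁴ V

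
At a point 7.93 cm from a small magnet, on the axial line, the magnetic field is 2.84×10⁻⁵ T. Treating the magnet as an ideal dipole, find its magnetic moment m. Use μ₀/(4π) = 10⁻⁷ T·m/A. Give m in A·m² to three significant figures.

On axis B = (μ₀/4π)·2m/r³, so m = Br³·4π/(μ₀·2).
m = (2.84×10⁻⁵)·(0.0793)³ / (2·10⁻⁷) = 0.07081 A·m².

m ≈ 0.0708 A·m²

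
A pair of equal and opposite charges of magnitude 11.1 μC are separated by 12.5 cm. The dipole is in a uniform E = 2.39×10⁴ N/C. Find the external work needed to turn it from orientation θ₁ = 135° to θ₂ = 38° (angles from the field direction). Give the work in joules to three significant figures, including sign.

W ≈ -0.0496 J

Dipole moment p = qd = (1.11×10⁻⁵ C)(0.125 m) = 1.388×10⁻⁶ C·m.
W_ext = ΔU = U(θ₂) − U(θ₁) = −pE cosθ₂ − (−pE cosθ₁) = pE(cosθ₁ − cosθ₂).
W = (1.388×10⁻⁶)(2.39×10⁴)·(cos135° − cos38°) = (0.03317)·(-1.4951) = -0.04960 J.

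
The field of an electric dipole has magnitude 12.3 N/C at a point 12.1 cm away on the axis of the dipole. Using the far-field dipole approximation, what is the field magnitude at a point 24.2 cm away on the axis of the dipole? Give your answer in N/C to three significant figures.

Dipole fields scale as 1/r³ in the far field; the geometry is the same at both points.
E₂ = E₁ · (r₁/r₂)³ = 12.3 · (12.1/24.2)³.
(r₁/r₂)³ = (0.5)³ = 0.125.
E₂ ≈ 1.538 N/C.

E ≈ 1.54 N/C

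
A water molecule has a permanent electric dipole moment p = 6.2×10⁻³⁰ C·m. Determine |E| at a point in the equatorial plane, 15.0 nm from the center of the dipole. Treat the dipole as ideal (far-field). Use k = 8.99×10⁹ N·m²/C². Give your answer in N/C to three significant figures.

On the perpendicular bisector E = kp/r³ (half the axial value at the same distance).
E = (8.99×10⁹)(6.20×10⁻³⁰) / (1.50×10⁻⁸)³ = 1.651×10⁴ N/C.

E ≈ 1.65×10⁴ N/C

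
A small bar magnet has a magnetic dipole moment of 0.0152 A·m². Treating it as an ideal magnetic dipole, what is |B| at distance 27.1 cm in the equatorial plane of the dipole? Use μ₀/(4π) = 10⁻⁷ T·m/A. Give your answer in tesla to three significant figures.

B ≈ 7.64×10⁻⁸ T

In the equatorial plane B = (μ₀/4π)·m/r³ (half the axial value).
B = (10⁻⁷)·(0.0152) / (0.271)³ = 7.637×10⁻⁸ T.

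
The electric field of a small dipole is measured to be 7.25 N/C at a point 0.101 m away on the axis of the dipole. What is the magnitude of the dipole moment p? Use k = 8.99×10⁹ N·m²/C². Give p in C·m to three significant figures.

p ≈ 4.15×10⁻¹³ C·m

On axis E = 2kp/r³, so p = Er³/(2k).
p = (7.25)·(0.101)³ / (2·8.99×10⁹) = 4.154×10⁻¹³ C·m.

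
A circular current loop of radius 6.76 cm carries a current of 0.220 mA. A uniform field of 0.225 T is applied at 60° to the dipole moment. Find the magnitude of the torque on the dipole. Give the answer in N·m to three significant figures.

τ ≈ 6.15×10⁻⁷ N·m

Magnetic moment m = IA = Iπa² = (2.20×10⁻⁴)·π·(0.0676)² = 3.158×10⁻⁶ A·m².
Torque on a magnetic dipole: τ = mB sinθ.
τ = (3.158×10⁻⁶)(0.225)·sin60° = 6.154×10⁻⁷ N·m.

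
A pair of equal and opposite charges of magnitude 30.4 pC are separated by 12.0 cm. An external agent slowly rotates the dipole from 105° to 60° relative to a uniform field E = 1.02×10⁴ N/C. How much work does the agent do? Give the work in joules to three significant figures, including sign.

W ≈ -2.82×10⁻⁸ J

Dipole moment p = qd = (3.04×10⁻¹¹ C)(0.120 m) = 3.648×10⁻¹² C·m.
W_ext = ΔU = U(θ₂) − U(θ₁) = −pE cosθ₂ − (−pE cosθ₁) = pE(cosθ₁ − cosθ₂).
W = (3.648×10⁻¹²)(1.02×10⁴)·(cos105° − cos60°) = (3.721×10⁻⁸)·(-0.7588) = -2.824×10⁻⁸ J.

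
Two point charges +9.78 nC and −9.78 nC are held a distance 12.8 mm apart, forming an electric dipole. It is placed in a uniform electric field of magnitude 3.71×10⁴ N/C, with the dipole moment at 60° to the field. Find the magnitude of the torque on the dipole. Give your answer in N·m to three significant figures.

Dipole moment p = qd = (9.78×10⁻⁹ C)(0.0128 m) = 1.252×10⁻¹⁰ C·m.
Torque on an electric dipole: τ = pE sinθ.
τ = (1.252×10⁻¹⁰)(3.71×10⁴)·sin60° = 4.023×10⁻⁶ N·m.

τ ≈ 4.02×10⁻⁶ N·m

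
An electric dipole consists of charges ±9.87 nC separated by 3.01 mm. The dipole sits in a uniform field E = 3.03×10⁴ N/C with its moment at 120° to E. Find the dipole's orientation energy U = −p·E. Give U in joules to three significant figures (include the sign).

Dipole moment p = qd = (9.87×10⁻⁹ C)(0.00301 m) = 2.971×10⁻¹¹ C·m.
U = −p·E = −pE cosθ.
U = −(2.971×10⁻¹¹)(3.03×10⁴)·cos120° = 4.501×10⁻⁷ J.

U ≈ 4.50×10⁻⁷ J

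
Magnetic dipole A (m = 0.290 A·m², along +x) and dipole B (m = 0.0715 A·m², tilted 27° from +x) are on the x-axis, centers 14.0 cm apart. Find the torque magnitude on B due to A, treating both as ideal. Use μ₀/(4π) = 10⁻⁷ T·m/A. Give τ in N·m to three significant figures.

τ ≈ 6.86×10⁻⁷ N·m

Dipole B is on the axis of dipole A, so B₁ there is axial: B₁ = (μ₀/4π)·2m₁/r³ along +x.
B₁ = 2(10⁻⁷)(0.290)/(0.140)³ = 2.114×10⁻⁵ T.
τ = m₂ B₁ sinθ.
τ = (0.0715)(2.114×10⁻⁵)·sin27° = 6.861×10⁻⁷ N·m.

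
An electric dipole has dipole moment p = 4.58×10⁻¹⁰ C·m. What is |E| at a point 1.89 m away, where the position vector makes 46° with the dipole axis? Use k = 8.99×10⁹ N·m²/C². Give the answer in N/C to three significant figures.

At angle θ the dipole field magnitude is E = (kp/r³)·√(1 + 3cos²θ).
kp/r³ = (8.99×10⁹)(4.58×10⁻¹⁰) / (1.89)³ = 0.6099 N/C.
√(1 + 3cos²46°) = √(1 + 3·0.4826) = √2.4477 ≈ 1.5645.
E ≈ 0.6099 × 1.564 = 0.9541 N/C.

E ≈ 0.954 N/C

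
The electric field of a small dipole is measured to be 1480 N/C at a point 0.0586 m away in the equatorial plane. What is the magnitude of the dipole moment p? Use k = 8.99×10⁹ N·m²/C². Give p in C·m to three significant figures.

In the equatorial plane E = kp/r³, so p = Er³/(k).
p = (1480)·(0.0586)³ / (8.99×10⁹) = 3.313×10⁻¹¹ C·m.

p ≈ 3.31×10⁻¹¹ C·m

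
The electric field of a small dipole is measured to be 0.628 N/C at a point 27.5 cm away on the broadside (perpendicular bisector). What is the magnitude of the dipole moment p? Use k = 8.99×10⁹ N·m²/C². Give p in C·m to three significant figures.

In the equatorial plane E = kp/r³, so p = Er³/(k).
p = (0.628)·(0.275)³ / (8.99×10⁹) = 1.453×10⁻¹² C·m.

p ≈ 1.45×10⁻¹² C·m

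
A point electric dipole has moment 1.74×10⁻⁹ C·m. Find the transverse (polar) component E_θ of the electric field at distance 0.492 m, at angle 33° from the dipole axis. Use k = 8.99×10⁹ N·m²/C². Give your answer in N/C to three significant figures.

E_θ ≈ 71.5 N/C

For a dipole, E_θ = (kp sinθ)/r³.
kp/r³ = (8.99×10⁹)(1.74×10⁻⁹)/(0.492)³ = 131.3 N/C.
E_θ = 131.3·sin33° = 71.54 N/C.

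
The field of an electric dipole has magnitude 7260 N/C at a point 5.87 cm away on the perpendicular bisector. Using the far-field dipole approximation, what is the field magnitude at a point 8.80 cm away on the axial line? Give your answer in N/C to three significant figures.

E ≈ 4310 N/C

Dipole fields scale as 1/r³ in the far field.
The axial field is twice the equatorial field at the same r, so the geometry factor is 2/1.
E₂ = E₁ · (2/1) · (r₁/r₂)³ = 7260 · 2 · (5.87/8.80)³.
(r₁/r₂)³ = (0.667)³ = 0.2968.
E₂ ≈ 4310 N/C.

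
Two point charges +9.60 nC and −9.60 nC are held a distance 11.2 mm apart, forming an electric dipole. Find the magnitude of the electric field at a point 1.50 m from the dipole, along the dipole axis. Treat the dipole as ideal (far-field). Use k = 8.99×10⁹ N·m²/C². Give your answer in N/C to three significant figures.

E ≈ 0.573 N/C

Dipole moment p = qd = (9.60×10⁻⁹ C)(0.0112 m) = 1.075×10⁻¹⁰ C·m.
On the dipole axis E = 2kp/r³.
E = 2·(8.99×10⁹)(1.075×10⁻¹⁰) / (1.50)³ = 0.5727 N/C.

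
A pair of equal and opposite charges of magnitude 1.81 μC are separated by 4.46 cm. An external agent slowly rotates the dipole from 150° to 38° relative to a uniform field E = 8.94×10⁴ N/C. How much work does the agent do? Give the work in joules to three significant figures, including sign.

Dipole moment p = qd = (1.81×10⁻⁶ C)(0.0446 m) = 8.073×10⁻⁸ C·m.
W_ext = ΔU = U(θ₂) − U(θ₁) = −pE cosθ₂ − (−pE cosθ₁) = pE(cosθ₁ − cosθ₂).
W = (8.073×10⁻⁸)(8.94×10⁴)·(cos150° − cos38°) = (0.007217)·(-1.6540) = -0.01194 J.

W ≈ -0.0119 J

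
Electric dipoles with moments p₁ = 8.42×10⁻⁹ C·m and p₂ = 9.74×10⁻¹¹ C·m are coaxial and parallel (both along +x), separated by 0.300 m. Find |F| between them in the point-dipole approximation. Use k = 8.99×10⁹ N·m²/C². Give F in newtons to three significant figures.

On-axis field of dipole 1 at distance r: E = 2kp₁/r³. Force on dipole 2 is F = p₂·dE/dr (gradient along axis).
dE/dr = −6kp₁/r⁴, so |F| = 6kp₁p₂/r⁴ (attractive for aligned moments).
F = 6(8.99×10⁹)(8.42×10⁻⁹)(9.74×10⁻¹¹)/(0.300)⁴ = 5.461×10⁻⁶ N.

F ≈ 5.46×10⁻⁶ N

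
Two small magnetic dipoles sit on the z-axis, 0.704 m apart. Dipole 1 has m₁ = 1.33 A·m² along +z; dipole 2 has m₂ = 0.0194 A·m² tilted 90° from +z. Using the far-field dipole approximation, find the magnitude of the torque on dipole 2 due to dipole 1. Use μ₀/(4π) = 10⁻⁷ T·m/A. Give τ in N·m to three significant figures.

τ ≈ 1.48×10⁻⁸ N·m

Dipole B is on the axis of dipole A, so B₁ there is axial: B₁ = (μ₀/4π)·2m₁/r³ along +z.
B₁ = 2(10⁻⁷)(1.33)/(0.704)³ = 7.624×10⁻⁷ T.
τ = m₂ B₁ sinθ.
τ = (0.0194)(7.624×10⁻⁷)·sin90° = 1.479×10⁻⁸ N·m.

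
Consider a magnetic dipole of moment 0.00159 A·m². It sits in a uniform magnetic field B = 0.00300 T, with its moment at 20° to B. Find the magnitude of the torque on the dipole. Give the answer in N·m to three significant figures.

τ ≈ 1.63×10⁻⁶ N·m

Torque on a magnetic dipole: τ = mB sinθ.
τ = (0.00159)(0.00300)·sin20° = 1.631×10⁻⁶ N·m.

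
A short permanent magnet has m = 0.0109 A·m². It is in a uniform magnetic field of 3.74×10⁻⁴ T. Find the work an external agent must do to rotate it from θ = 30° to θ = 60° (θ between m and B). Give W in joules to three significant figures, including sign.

W_ext = ΔU = −mB cosθ₂ + mB cosθ₁ = mB(cosθ₁ − cosθ₂).
W = (0.0109)(3.74×10⁻⁴)·(cos30° − cos60°) = (4.077×10⁻⁶)·(+0.3660) = 1.492×10⁻⁶ J.

W ≈ 1.49×10⁻⁶ J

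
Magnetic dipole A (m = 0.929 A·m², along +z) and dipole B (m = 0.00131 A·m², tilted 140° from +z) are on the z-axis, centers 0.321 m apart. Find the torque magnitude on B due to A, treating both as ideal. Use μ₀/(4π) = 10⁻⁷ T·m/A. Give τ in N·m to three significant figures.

τ ≈ 4.73×10⁻⁹ N·m

Dipole B is on the axis of dipole A, so B₁ there is axial: B₁ = (μ₀/4π)·2m₁/r³ along +z.
B₁ = 2(10⁻⁷)(0.929)/(0.321)³ = 5.617×10⁻⁶ T.
τ = m₂ B₁ sinθ.
τ = (0.00131)(5.617×10⁻⁶)·sin140° = 4.730×10⁻⁹ N·m.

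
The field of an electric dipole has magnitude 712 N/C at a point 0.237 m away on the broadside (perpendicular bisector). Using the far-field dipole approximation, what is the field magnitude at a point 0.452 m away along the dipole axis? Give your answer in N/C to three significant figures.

E ≈ 205 N/C

Dipole fields scale as 1/r³ in the far field.
The axial field is twice the equatorial field at the same r, so the geometry factor is 2/1.
E₂ = E₁ · (2/1) · (r₁/r₂)³ = 712 · 2 · (0.237/0.452)³.
(r₁/r₂)³ = (0.5243)³ = 0.1442.
E₂ ≈ 205.3 N/C.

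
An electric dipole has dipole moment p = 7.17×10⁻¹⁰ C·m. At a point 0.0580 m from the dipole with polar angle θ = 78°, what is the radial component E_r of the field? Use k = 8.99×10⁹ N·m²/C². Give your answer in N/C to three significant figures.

For a dipole, E_r = (2kp cosθ)/r³.
kp/r³ = (8.99×10⁹)(7.17×10⁻¹⁰)/(0.0580)³ = 3.304×10⁴ N/C.
E_r = 2·3.304×10⁴·cos78° = 1.374×10⁴ N/C.

E_r ≈ 1.37×10⁴ N/C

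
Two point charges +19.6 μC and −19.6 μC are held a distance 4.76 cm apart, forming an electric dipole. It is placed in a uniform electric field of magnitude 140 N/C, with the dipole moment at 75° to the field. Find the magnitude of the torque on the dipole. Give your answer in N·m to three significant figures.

τ ≈ 1.26×10⁻⁴ N·m

Dipole moment p = qd = (1.96×10⁻⁵ C)(0.0476 m) = 9.33×10⁻⁷ C·m.
Torque on an electric dipole: τ = pE sinθ.
τ = (9.33×10⁻⁷)(140)·sin75° = 1.262×10⁻⁴ N·m.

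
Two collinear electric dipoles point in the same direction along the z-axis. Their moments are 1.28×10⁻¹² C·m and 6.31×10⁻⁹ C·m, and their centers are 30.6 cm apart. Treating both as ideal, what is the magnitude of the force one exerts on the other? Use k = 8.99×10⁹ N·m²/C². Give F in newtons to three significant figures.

On-axis field of dipole 1 at distance r: E = 2kp₁/r³. Force on dipole 2 is F = p₂·dE/dr (gradient along axis).
dE/dr = −6kp₁/r⁴, so |F| = 6kp₁p₂/r⁴ (attractive for aligned moments).
F = 6(8.99×10⁹)(1.28×10⁻¹²)(6.31×10⁻⁹)/(0.306)⁴ = 4.969×10⁻⁸ N.

F ≈ 4.97×10⁻⁸ N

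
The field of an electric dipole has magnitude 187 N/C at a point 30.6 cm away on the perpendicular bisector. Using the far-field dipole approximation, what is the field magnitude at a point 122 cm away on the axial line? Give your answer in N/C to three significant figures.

Dipole fields scale as 1/r³ in the far field.
The axial field is twice the equatorial field at the same r, so the geometry factor is 2/1.
E₂ = E₁ · (2/1) · (r₁/r₂)³ = 187 · 2 · (30.6/122)³.
(r₁/r₂)³ = (0.2508)³ = 0.01578.
E₂ ≈ 5.901 N/C.

E ≈ 5.90 N/C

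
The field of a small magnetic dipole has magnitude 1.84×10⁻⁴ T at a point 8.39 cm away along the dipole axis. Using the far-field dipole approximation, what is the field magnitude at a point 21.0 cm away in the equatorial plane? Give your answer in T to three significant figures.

B ≈ 5.87×10⁻⁶ T

Dipole fields scale as 1/r³ in the far field.
The axial field is twice the equatorial field at the same r, so the geometry factor is 1/2.
B₂ = B₁ · (1/2) · (r₁/r₂)³ = 1.84×10⁻⁴ · 0.5 · (8.39/21.0)³.
(r₁/r₂)³ = (0.3995)³ = 0.06377.
B₂ ≈ 5.867×10⁻⁶ T.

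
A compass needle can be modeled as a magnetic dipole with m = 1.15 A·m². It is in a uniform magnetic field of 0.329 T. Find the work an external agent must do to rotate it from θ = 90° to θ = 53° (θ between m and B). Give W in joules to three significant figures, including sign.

W ≈ -0.228 J

W_ext = ΔU = −mB cosθ₂ + mB cosθ₁ = mB(cosθ₁ − cosθ₂).
W = (1.15)(0.329)·(cos90° − cos53°) = (0.3783)·(-0.6018) = -0.2277 J.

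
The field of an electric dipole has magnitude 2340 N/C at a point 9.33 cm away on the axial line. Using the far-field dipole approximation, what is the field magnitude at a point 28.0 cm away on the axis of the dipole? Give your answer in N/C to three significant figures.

E ≈ 86.6 N/C

Dipole fields scale as 1/r³ in the far field; the geometry is the same at both points.
E₂ = E₁ · (r₁/r₂)³ = 2340 · (9.33/28.0)³.
(r₁/r₂)³ = (0.3332)³ = 0.037.
E₂ ≈ 86.57 N/C.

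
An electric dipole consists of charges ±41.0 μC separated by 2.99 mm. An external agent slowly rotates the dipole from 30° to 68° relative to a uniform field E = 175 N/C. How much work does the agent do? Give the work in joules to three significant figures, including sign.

W ≈ 1.05×10⁻⁵ J

Dipole moment p = qd = (4.10×10⁻⁵ C)(0.00299 m) = 1.226×10⁻⁷ C·m.
W_ext = ΔU = U(θ₂) − U(θ₁) = −pE cosθ₂ − (−pE cosθ₁) = pE(cosθ₁ − cosθ₂).
W = (1.226×10⁻⁷)(175)·(cos30° − cos68°) = (2.146×10⁻⁵)·(+0.4914) = 1.054×10⁻⁵ J.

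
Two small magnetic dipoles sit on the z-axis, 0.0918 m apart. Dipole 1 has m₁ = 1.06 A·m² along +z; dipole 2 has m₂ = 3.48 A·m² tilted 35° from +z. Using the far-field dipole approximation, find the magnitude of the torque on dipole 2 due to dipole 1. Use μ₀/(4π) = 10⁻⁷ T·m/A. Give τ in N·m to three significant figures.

Dipole B is on the axis of dipole A, so B₁ there is axial: B₁ = (μ₀/4π)·2m₁/r³ along +z.
B₁ = 2(10⁻⁷)(1.06)/(0.0918)³ = 2.740×10⁻⁴ T.
τ = m₂ B₁ sinθ.
τ = (3.48)(2.740×10⁻⁴)·sin35° = 5.470×10⁻⁴ N·m.

τ ≈ 5.47×10⁻⁴ N·m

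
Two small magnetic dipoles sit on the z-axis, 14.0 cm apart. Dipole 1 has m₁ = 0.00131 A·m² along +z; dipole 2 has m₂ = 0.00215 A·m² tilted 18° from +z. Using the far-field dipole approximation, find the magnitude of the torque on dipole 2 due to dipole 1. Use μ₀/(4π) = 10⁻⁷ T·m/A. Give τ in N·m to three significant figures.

τ ≈ 6.34×10⁻¹¹ N·m

Dipole B is on the axis of dipole A, so B₁ there is axial: B₁ = (μ₀/4π)·2m₁/r³ along +z.
B₁ = 2(10⁻⁷)(0.00131)/(0.140)³ = 9.548×10⁻⁸ T.
τ = m₂ B₁ sinθ.
τ = (0.00215)(9.548×10⁻⁸)·sin18° = 6.344×10⁻¹¹ N·m.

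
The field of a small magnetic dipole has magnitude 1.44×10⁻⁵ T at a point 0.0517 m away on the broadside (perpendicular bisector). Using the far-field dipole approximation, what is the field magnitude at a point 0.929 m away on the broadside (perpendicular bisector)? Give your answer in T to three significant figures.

Dipole fields scale as 1/r³ in the far field; the geometry is the same at both points.
B₂ = B₁ · (r₁/r₂)³ = 1.44×10⁻⁵ · (0.0517/0.929)³.
(r₁/r₂)³ = (0.05565)³ = 0.0001724.
B₂ ≈ 2.482×10⁻⁹ T.

B ≈ 2.48×10⁻⁹ T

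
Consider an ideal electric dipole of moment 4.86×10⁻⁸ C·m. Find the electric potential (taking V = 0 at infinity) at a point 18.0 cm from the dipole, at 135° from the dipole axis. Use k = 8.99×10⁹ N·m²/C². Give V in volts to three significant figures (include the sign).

V ≈ -9540 V

The dipole potential is V = kp cosθ / r².
V = (8.99×10⁹)(4.86×10⁻⁸)·cos135° / (0.180)² = -9535 V.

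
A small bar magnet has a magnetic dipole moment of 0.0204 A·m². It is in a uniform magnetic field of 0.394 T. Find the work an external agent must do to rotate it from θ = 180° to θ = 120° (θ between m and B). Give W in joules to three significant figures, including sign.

W ≈ -0.00402 J

W_ext = ΔU = −mB cosθ₂ + mB cosθ₁ = mB(cosθ₁ − cosθ₂).
W = (0.0204)(0.394)·(cos180° − cos120°) = (0.008038)·(-0.5000) = -0.004019 J.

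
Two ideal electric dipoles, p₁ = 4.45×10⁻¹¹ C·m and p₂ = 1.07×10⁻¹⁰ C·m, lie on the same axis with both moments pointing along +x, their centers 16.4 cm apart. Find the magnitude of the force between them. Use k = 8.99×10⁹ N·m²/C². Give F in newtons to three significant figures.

On-axis field of dipole 1 at distance r: E = 2kp₁/r³. Force on dipole 2 is F = p₂·dE/dr (gradient along axis).
dE/dr = −6kp₁/r⁴, so |F| = 6kp₁p₂/r⁴ (attractive for aligned moments).
F = 6(8.99×10⁹)(4.45×10⁻¹¹)(1.07×10⁻¹⁰)/(0.164)⁴ = 3.550×10⁻⁷ N.

F ≈ 3.55×10⁻⁷ N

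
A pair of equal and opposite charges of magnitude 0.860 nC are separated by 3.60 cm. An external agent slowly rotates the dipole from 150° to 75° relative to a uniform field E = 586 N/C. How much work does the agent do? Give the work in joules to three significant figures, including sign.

Dipole moment p = qd = (8.60×10⁻¹⁰ C)(0.0360 m) = 3.096×10⁻¹¹ C·m.
W_ext = ΔU = U(θ₂) − U(θ₁) = −pE cosθ₂ − (−pE cosθ₁) = pE(cosθ₁ − cosθ₂).
W = (3.096×10⁻¹¹)(586)·(cos150° − cos75°) = (1.814×10⁻⁸)·(-1.1248) = -2.041×10⁻⁸ J.

W ≈ -2.04×10⁻⁸ J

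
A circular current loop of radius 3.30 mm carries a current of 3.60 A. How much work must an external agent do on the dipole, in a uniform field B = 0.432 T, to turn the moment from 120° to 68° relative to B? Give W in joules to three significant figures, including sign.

Magnetic moment m = IA = Iπa² = (3.60)·π·(0.00330)² = 1.232×10⁻⁴ A·m².
W_ext = ΔU = −mB cosθ₂ + mB cosθ₁ = mB(cosθ₁ − cosθ₂).
W = (1.232×10⁻⁴)(0.432)·(cos120° − cos68°) = (5.322×10⁻⁵)·(-0.8746) = -4.655×10⁻⁵ J.

W ≈ -4.65×10⁻⁵ J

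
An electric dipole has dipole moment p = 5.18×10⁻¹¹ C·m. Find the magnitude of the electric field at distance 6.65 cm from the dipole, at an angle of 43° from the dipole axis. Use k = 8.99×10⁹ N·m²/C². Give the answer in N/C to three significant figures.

At angle θ the dipole field magnitude is E = (kp/r³)·√(1 + 3cos²θ).
kp/r³ = (8.99×10⁹)(5.18×10⁻¹¹) / (0.0665)³ = 1584 N/C.
√(1 + 3cos²43°) = √(1 + 3·0.5349) = √2.6046 ≈ 1.6139.
E ≈ 1584 × 1.614 = 2556 N/C.

E ≈ 2560 N/C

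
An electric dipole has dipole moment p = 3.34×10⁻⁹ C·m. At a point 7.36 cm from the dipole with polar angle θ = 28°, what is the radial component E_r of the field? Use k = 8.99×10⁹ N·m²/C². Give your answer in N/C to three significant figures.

For a dipole, E_r = (2kp cosθ)/r³.
kp/r³ = (8.99×10⁹)(3.34×10⁻⁹)/(0.0736)³ = 7.531×10⁴ N/C.
E_r = 2·7.531×10⁴·cos28° = 1.330×10⁵ N/C.

E_r ≈ 1.33×10⁵ N/C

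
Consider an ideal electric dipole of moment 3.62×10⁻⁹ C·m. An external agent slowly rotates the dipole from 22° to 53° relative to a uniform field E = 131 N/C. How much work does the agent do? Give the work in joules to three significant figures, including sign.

W ≈ 1.54×10⁻⁷ J

W_ext = ΔU = U(θ₂) − U(θ₁) = −pE cosθ₂ − (−pE cosθ₁) = pE(cosθ₁ − cosθ₂).
W = (3.62×10⁻⁹)(131)·(cos22° − cos53°) = (4.742×10⁻⁷)·(+0.3254) = 1.543×10⁻⁷ J.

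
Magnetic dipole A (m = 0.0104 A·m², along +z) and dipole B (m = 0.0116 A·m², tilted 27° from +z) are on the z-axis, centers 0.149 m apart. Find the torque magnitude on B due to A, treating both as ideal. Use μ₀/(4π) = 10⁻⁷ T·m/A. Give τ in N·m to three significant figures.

τ ≈ 3.31×10⁻⁹ N·m

Dipole B is on the axis of dipole A, so B₁ there is axial: B₁ = (μ₀/4π)·2m₁/r³ along +z.
B₁ = 2(10⁻⁷)(0.0104)/(0.149)³ = 6.288×10⁻⁷ T.
τ = m₂ B₁ sinθ.
τ = (0.0116)(6.288×10⁻⁷)·sin27° = 3.311×10⁻⁹ N·m.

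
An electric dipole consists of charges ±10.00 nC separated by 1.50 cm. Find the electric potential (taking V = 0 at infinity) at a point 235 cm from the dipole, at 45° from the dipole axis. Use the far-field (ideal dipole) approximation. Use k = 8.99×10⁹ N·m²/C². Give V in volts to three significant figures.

V ≈ 0.173 V

Dipole moment p = qd = (1.00×10⁻⁸ C)(0.0150 m) = 1.50×10⁻¹⁰ C·m.
The dipole potential is V = kp cosθ / r².
V = (8.99×10⁹)(1.50×10⁻¹⁰)·cos45° / (2.35)² = 0.1727 V.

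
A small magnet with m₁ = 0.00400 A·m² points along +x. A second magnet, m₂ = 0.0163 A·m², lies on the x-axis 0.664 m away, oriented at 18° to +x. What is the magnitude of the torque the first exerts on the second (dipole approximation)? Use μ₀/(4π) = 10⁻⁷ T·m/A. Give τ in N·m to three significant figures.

τ ≈ 1.38×10⁻¹¹ N·m

Dipole B is on the axis of dipole A, so B₁ there is axial: B₁ = (μ₀/4π)·2m₁/r³ along +x.
B₁ = 2(10⁻⁷)(0.00400)/(0.664)³ = 2.733×10⁻⁹ T.
τ = m₂ B₁ sinθ.
τ = (0.0163)(2.733×10⁻⁹)·sin18° = 1.376×10⁻¹¹ N·m.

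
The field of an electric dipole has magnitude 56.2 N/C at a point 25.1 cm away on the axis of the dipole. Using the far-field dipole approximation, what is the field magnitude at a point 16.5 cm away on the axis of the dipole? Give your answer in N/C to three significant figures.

Dipole fields scale as 1/r³ in the far field; the geometry is the same at both points.
E₂ = E₁ · (r₁/r₂)³ = 56.2 · (25.1/16.5)³.
(r₁/r₂)³ = (1.521)³ = 3.52.
E₂ ≈ 197.8 N/C.

E ≈ 198 N/C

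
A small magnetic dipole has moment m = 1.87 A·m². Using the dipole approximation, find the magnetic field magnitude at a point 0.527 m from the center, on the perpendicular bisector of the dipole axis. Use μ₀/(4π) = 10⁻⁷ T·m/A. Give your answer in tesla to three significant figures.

B ≈ 1.28×10⁻⁶ T

In the equatorial plane B = (μ₀/4π)·m/r³ (half the axial value).
B = (10⁻⁷)·(1.87) / (0.527)³ = 1.278×10⁻⁶ T.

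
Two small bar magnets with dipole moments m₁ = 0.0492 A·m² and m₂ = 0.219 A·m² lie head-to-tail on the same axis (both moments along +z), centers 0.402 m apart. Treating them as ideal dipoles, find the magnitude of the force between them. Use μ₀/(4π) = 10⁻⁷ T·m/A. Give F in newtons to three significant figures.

On-axis B of dipole 1: B = (μ₀/4π)·2m₁/r³. Force on dipole 2: F = m₂·dB/dr.
dB/dr = −(μ₀/4π)·6m₁/r⁴, so |F| = (μ₀/4π)·6m₁m₂/r⁴.
F = 6(10⁻⁷)(0.0492)(0.219)/(0.402)⁴ = 2.475×10⁻⁷ N.

F ≈ 2.48×10⁻⁷ N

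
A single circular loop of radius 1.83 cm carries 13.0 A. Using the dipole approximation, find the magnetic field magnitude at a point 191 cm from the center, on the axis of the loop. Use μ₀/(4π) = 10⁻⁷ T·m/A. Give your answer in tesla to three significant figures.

B ≈ 3.93×10⁻¹⁰ T

Magnetic moment m = IA = Iπa² = (13.0)·π·(0.0183)² = 0.01368 A·m².
On axis B = (μ₀/4π)·2m/r³.
B = 2·(10⁻⁷)·(0.01368) / (1.91)³ = 3.927×10⁻¹⁰ T.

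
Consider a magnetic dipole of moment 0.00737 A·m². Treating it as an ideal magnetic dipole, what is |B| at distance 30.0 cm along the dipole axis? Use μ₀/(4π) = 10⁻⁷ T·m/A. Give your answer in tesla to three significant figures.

On axis B = (μ₀/4π)·2m/r³.
B = 2·(10⁻⁷)·(0.00737) / (0.300)³ = 5.459×10⁻⁸ T.

B ≈ 5.46×10⁻⁸ T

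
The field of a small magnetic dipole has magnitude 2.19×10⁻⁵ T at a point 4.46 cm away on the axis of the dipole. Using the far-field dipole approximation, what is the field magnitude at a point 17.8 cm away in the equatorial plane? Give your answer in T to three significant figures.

B ≈ 1.72×10⁻⁷ T

Dipole fields scale as 1/r³ in the far field.
The axial field is twice the equatorial field at the same r, so the geometry factor is 1/2.
B₂ = B₁ · (1/2) · (r₁/r₂)³ = 2.19×10⁻⁵ · 0.5 · (4.46/17.8)³.
(r₁/r₂)³ = (0.2506)³ = 0.01573.
B₂ ≈ 1.722×10⁻⁷ T.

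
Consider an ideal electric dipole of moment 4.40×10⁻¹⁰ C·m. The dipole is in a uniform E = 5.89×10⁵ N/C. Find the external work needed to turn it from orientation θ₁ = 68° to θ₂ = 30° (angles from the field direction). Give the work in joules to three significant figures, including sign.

W_ext = ΔU = U(θ₂) − U(θ₁) = −pE cosθ₂ − (−pE cosθ₁) = pE(cosθ₁ − cosθ₂).
W = (4.40×10⁻¹⁰)(5.89×10⁵)·(cos68° − cos30°) = (2.592×10⁻⁴)·(-0.4914) = -1.274×10⁻⁴ J.

W ≈ -1.27×10⁻⁴ J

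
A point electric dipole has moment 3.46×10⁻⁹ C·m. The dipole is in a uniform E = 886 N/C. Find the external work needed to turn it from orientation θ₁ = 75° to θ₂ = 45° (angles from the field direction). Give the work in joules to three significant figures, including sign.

W ≈ -1.37×10⁻⁶ J

W_ext = ΔU = U(θ₂) − U(θ₁) = −pE cosθ₂ − (−pE cosθ₁) = pE(cosθ₁ − cosθ₂).
W = (3.46×10⁻⁹)(886)·(cos75° − cos45°) = (3.066×10⁻⁶)·(-0.4483) = -1.374×10⁻⁶ J.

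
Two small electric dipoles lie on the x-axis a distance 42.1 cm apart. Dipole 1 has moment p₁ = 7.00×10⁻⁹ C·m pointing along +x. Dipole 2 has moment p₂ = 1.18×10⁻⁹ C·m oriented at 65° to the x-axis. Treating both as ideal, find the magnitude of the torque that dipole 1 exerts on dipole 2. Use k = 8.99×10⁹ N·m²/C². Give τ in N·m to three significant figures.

The second dipole sits on the axis of the first, so the field there is axial: E₁ = 2kp₁/r³ along +x.
E₁ = 2(8.99×10⁹)(7.00×10⁻⁹)/(0.421)³ = 1687 N/C.
Torque on the second dipole: τ = p₂ E₁ sinθ.
τ = (1.18×10⁻⁹)(1687)·sin65° = 1.804×10⁻⁶ N·m.

τ ≈ 1.80×10⁻⁶ N·m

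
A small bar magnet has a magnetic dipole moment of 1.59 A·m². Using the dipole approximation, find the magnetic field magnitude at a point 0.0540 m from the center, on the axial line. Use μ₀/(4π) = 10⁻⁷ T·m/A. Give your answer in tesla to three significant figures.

On axis B = (μ₀/4π)·2m/r³.
B = 2·(10⁻⁷)·(1.59) / (0.0540)³ = 0.002020 T.

B ≈ 0.00202 T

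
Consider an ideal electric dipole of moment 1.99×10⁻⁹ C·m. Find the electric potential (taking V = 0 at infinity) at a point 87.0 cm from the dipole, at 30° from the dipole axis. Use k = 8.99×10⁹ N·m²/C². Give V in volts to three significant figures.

V ≈ 20.5 V

The dipole potential is V = kp cosθ / r².
V = (8.99×10⁹)(1.99×10⁻⁹)·cos30° / (0.870)² = 20.47 V.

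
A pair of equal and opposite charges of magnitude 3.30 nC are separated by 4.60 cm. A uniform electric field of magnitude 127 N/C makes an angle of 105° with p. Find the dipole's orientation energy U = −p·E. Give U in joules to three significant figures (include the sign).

U ≈ 4.99×10⁻⁹ J

Dipole moment p = qd = (3.30×10⁻⁹ C)(0.0460 m) = 1.518×10⁻¹⁰ C·m.
U = −p·E = −pE cosθ.
U = −(1.518×10⁻¹⁰)(127)·cos105° = 4.990×10⁻⁹ J.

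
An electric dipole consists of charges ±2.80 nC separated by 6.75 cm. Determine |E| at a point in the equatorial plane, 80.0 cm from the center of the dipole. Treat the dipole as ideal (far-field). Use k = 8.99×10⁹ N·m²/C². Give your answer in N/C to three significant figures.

Dipole moment p = qd = (2.80×10⁻⁹ C)(0.0675 m) = 1.89×10⁻¹⁰ C·m.
In the equatorial plane E = kp/r³.
E = (8.99×10⁹)(1.89×10⁻¹⁰) / (0.800)³ = 3.319 N/C.

E ≈ 3.32 N/C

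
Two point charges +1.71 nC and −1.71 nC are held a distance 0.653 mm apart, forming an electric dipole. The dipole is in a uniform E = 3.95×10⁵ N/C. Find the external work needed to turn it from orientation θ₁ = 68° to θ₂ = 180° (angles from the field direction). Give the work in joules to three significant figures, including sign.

W ≈ 6.06×10⁻⁷ J

Dipole moment p = qd = (1.71×10⁻⁹ C)(6.53×10⁻⁴ m) = 1.117×10⁻¹² C·m.
W_ext = ΔU = U(θ₂) − U(θ₁) = −pE cosθ₂ − (−pE cosθ₁) = pE(cosθ₁ − cosθ₂).
W = (1.117×10⁻¹²)(3.95×10⁵)·(cos68° − cos180°) = (4.412×10⁻⁷)·(+1.3746) = 6.065×10⁻⁷ J.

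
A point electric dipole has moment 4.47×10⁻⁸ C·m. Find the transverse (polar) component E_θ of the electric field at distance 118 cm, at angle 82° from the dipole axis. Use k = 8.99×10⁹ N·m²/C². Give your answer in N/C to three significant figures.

For a dipole, E_θ = (kp sinθ)/r³.
kp/r³ = (8.99×10⁹)(4.47×10⁻⁸)/(1.18)³ = 244.6 N/C.
E_θ = 244.6·sin82° = 242.2 N/C.

E_θ ≈ 242 N/C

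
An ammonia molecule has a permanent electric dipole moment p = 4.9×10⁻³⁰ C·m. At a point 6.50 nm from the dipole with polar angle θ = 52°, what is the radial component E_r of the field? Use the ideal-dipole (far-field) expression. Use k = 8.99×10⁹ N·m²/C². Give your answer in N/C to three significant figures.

E_r ≈ 1.98×10⁵ N/C

For a dipole, E_r = (2kp cosθ)/r³.
kp/r³ = (8.99×10⁹)(4.90×10⁻³⁰)/(6.50×10⁻⁹)³ = 1.604×10⁵ N/C.
E_r = 2·1.604×10⁵·cos52° = 1.975×10⁵ N/C.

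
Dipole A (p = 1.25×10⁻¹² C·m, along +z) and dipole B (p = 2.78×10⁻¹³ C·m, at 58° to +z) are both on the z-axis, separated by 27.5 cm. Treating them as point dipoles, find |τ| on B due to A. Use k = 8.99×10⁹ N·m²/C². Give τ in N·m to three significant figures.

The second dipole sits on the axis of the first, so the field there is axial: E₁ = 2kp₁/r³ along +z.
E₁ = 2(8.99×10⁹)(1.25×10⁻¹²)/(0.275)³ = 1.081 N/C.
Torque on the second dipole: τ = p₂ E₁ sinθ.
τ = (2.78×10⁻¹³)(1.081)·sin58° = 2.548×10⁻¹³ N·m.

τ ≈ 2.55×10⁻¹³ N·m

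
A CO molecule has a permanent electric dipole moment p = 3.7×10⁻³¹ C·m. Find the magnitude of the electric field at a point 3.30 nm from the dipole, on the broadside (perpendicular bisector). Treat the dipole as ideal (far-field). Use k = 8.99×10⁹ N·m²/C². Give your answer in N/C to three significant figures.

In the equatorial plane E = kp/r³.
E = (8.99×10⁹)(3.70×10⁻³¹) / (3.30×10⁻⁹)³ = 9.256×10⁴ N/C.

E ≈ 9.26×10⁴ N/C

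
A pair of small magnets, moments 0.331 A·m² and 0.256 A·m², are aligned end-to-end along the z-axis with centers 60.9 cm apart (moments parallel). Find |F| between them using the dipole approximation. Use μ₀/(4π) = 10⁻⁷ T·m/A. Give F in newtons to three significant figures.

On-axis B of dipole 1: B = (μ₀/4π)·2m₁/r³. Force on dipole 2: F = m₂·dB/dr.
dB/dr = −(μ₀/4π)·6m₁/r⁴, so |F| = (μ₀/4π)·6m₁m₂/r⁴.
F = 6(10⁻⁷)(0.331)(0.256)/(0.609)⁴ = 3.696×10⁻⁷ N.

F ≈ 3.70×10⁻⁷ N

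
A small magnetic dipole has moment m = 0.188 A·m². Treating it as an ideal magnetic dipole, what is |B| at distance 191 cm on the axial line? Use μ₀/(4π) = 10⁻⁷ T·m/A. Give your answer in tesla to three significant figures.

On axis B = (μ₀/4π)·2m/r³.
B = 2·(10⁻⁷)·(0.188) / (1.91)³ = 5.396×10⁻⁹ T.

B ≈ 5.40×10⁻⁹ T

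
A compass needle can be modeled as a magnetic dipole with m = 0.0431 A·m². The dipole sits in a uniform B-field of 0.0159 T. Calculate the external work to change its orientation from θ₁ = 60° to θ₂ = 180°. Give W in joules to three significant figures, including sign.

W_ext = ΔU = −mB cosθ₂ + mB cosθ₁ = mB(cosθ₁ − cosθ₂).
W = (0.0431)(0.0159)·(cos60° − cos180°) = (6.853×10⁻⁴)·(+1.5000) = 0.001028 J.

W ≈ 0.00103 J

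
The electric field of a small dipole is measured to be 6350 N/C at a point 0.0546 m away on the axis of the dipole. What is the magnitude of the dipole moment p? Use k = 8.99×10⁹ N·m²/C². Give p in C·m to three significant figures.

p ≈ 5.75×10⁻¹¹ C·m

On axis E = 2kp/r³, so p = Er³/(2k).
p = (6350)·(0.0546)³ / (2·8.99×10⁹) = 5.749×10⁻¹¹ C·m.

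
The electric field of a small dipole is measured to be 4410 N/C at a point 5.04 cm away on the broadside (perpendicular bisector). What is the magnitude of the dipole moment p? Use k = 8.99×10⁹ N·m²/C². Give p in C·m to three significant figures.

In the equatorial plane E = kp/r³, so p = Er³/(k).
p = (4410)·(0.0504)³ / (8.99×10⁹) = 6.280×10⁻¹¹ C·m.

p ≈ 6.28×10⁻¹¹ C·m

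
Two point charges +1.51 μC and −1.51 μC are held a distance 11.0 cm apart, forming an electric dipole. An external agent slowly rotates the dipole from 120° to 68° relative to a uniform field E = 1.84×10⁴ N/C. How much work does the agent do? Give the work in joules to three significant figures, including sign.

W ≈ -0.00267 J

Dipole moment p = qd = (1.51×10⁻⁶ C)(0.110 m) = 1.661×10⁻⁷ C·m.
W_ext = ΔU = U(θ₂) − U(θ₁) = −pE cosθ₂ − (−pE cosθ₁) = pE(cosθ₁ − cosθ₂).
W = (1.661×10⁻⁷)(1.84×10⁴)·(cos120° − cos68°) = (0.003056)·(-0.8746) = -0.002673 J.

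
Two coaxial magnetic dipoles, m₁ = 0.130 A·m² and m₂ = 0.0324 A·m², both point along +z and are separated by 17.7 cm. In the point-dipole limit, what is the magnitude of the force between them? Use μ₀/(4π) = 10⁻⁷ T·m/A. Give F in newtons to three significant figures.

On-axis B of dipole 1: B = (μ₀/4π)·2m₁/r³. Force on dipole 2: F = m₂·dB/dr.
dB/dr = −(μ₀/4π)·6m₁/r⁴, so |F| = (μ₀/4π)·6m₁m₂/r⁴.
F = 6(10⁻⁷)(0.130)(0.0324)/(0.177)⁴ = 2.575×10⁻⁶ N.

F ≈ 2.57×10⁻⁶ N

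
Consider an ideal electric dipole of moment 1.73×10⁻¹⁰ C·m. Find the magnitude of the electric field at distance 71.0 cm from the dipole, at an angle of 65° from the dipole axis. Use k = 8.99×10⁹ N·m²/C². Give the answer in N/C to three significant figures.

At angle θ the dipole field magnitude is E = (kp/r³)·√(1 + 3cos²θ).
kp/r³ = (8.99×10⁹)(1.73×10⁻¹⁰) / (0.710)³ = 4.345 N/C.
√(1 + 3cos²65°) = √(1 + 3·0.1786) = √1.5358 ≈ 1.2393.
E ≈ 4.345 × 1.239 = 5.385 N/C.

E ≈ 5.39 N/C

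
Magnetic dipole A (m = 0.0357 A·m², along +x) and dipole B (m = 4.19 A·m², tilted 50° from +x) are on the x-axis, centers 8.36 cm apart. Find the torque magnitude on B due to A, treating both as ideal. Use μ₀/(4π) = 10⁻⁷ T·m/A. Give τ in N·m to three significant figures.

τ ≈ 3.92×10⁻⁵ N·m

Dipole B is on the axis of dipole A, so B₁ there is axial: B₁ = (μ₀/4π)·2m₁/r³ along +x.
B₁ = 2(10⁻⁷)(0.0357)/(0.0836)³ = 1.222×10⁻⁵ T.
τ = m₂ B₁ sinθ.
τ = (4.19)(1.222×10⁻⁵)·sin50° = 3.922×10⁻⁵ N·m.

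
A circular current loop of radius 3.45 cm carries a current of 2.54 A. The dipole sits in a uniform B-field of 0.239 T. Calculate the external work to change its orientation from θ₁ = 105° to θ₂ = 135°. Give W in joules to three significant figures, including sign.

W ≈ 0.00102 J

Magnetic moment m = IA = Iπa² = (2.54)·π·(0.0345)² = 0.009498 A·m².
W_ext = ΔU = −mB cosθ₂ + mB cosθ₁ = mB(cosθ₁ − cosθ₂).
W = (0.009498)(0.239)·(cos105° − cos135°) = (0.002270)·(+0.4483) = 0.001018 J.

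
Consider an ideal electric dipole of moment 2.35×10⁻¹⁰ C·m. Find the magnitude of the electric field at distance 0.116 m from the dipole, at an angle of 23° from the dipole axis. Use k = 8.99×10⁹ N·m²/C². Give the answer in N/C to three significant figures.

At angle θ the dipole field magnitude is E = (kp/r³)·√(1 + 3cos²θ).
kp/r³ = (8.99×10⁹)(2.35×10⁻¹⁰) / (0.116)³ = 1353 N/C.
√(1 + 3cos²23°) = √(1 + 3·0.8473) = √3.5420 ≈ 1.8820.
E ≈ 1353 × 1.882 = 2547 N/C.

E ≈ 2550 N/C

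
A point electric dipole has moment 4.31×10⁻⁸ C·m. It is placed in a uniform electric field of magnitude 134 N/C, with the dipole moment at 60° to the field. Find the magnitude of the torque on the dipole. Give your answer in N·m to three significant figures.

τ ≈ 5.00×10⁻⁶ N·m

Torque on an electric dipole: τ = pE sinθ.
τ = (4.31×10⁻⁸)(134)·sin60° = 5.002×10⁻⁶ N·m.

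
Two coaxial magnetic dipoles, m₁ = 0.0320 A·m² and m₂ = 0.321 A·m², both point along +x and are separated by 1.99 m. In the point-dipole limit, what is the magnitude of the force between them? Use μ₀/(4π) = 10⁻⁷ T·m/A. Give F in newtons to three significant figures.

F ≈ 3.93×10⁻¹⁰ N

On-axis B of dipole 1: B = (μ₀/4π)·2m₁/r³. Force on dipole 2: F = m₂·dB/dr.
dB/dr = −(μ₀/4π)·6m₁/r⁴, so |F| = (μ₀/4π)·6m₁m₂/r⁴.
F = 6(10⁻⁷)(0.0320)(0.321)/(1.99)⁴ = 3.930×10⁻¹⁰ N.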